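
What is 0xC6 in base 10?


C6 hex = 198 decimal

198


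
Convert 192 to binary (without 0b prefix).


192 = 11000000 in binary

11000000


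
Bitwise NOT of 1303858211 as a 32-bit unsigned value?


~0b1001101101101110100110000100011 = 0b10110010010010001011001111011100 = 2991109084 (32-bit unsigned)

2991109084


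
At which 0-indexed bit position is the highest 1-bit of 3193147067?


0b10111110010100111000111010111011. Highest set bit at position 31

31


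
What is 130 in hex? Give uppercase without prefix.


130 = 82 hex

82


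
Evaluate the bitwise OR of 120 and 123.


0b1111000 | 0b1111011 = 0b1111011 = 123

123


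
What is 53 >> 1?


0b110101 >> 1 = 0b11010 = 26

26


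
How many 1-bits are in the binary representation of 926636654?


0b110111001110110101101001101110 has 19 set bits

19


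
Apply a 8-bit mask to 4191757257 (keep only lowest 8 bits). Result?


4191757257 & 255 = 201

201


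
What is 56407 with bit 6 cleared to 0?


56407 & ~(1 << 6) = 56343

56343


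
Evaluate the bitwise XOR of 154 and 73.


0b10011010 ^ 0b1001001 = 0b11010011 = 211

211


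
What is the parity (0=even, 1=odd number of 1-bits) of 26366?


0b110011011111110 has 11 ones => parity 1

1


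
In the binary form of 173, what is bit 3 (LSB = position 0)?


0b10101101, position 3 = 1

1


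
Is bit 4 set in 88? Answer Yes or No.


0b1011000, bit 4 = 1. Yes

Yes


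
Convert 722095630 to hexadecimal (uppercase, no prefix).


722095630 = 2B0A4E0E hex

2B0A4E0E


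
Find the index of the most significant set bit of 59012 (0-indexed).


0b1110011010000100. Highest set bit at position 15

15


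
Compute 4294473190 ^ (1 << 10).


4294473190 ^ (1 << 10) = 4294473190 ^ 1024 = 4294472166

4294472166


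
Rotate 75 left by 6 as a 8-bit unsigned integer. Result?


Rotate 0b1001011 left by 6 (8-bit) = 0b11010010 = 210

210


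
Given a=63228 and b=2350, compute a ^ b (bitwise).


63228 ^ 2350 = 65490

65490


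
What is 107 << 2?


0b1101011 << 2 = 0b110101100 = 428

428


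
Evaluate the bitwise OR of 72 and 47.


0b1001000 | 0b101111 = 0b1101111 = 111

111


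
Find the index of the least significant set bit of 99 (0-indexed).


0b1100011. Lowest set bit at position 0

0


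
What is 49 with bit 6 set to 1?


49 | (1 << 6) = 49 | 64 = 113

113


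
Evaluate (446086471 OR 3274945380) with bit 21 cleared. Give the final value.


Step 1: 446086471 | 3274945380 = 3686252391
Step 2: 3686252391 & ~(1 << 21) = 3684155239

3684155239


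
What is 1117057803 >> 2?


0b1000010100101001111001100001011 >> 2 = 0b10000101001010011110011000010 = 279264450

279264450


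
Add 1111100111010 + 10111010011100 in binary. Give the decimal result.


1111100111010 + 10111010011100 = 100110111010110 = 19926

19926


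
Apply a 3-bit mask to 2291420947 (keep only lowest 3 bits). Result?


2291420947 & 7 = 3

3


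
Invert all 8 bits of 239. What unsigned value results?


239 ^ 255 = 16

16


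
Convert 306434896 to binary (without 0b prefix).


306434896 = 10010010000111101001101010000 in binary

10010010000111101001101010000


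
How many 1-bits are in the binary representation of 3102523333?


0b10111000111011001011111111000101 has 20 set bits

20


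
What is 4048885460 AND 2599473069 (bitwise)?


0b11110001010101010001011011010100 & 0b10011010111100001100111110101101 = 0b10010000010100000000011010000100 = 2421163652

2421163652


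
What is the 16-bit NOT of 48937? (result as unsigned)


~0b1011111100101001 = 0b100000011010110 = 16598 (16-bit unsigned)

16598


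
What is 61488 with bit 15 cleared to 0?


61488 & ~(1 << 15) = 28720

28720


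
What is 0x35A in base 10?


35A hex = 858 decimal

858


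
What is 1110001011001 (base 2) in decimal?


1110001011001 in decimal = 7257

7257


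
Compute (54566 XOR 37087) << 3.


Step 1: 54566 ^ 37087 = 17913
Step 2: 17913 << 3 = 143304

143304


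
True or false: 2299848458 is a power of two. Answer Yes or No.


0b10001001000101001110011100001010. Multiple bits set => No

No


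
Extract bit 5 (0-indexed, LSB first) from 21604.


0b101010001100100, position 5 = 1

1


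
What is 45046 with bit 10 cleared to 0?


45046 & ~(1 << 10) = 44022

44022


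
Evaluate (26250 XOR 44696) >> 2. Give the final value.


Step 1: 26250 ^ 44696 = 51218
Step 2: 51218 >> 2 = 12804

12804


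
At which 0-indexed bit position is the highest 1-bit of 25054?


0b110000111011110. Highest set bit at position 14

14


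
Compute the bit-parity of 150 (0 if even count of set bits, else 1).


0b10010110 has 4 ones => parity 0

0


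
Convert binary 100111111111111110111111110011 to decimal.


100111111111111110111111110011 in decimal = 671084531

671084531


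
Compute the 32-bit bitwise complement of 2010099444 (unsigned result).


~0b1110111110011111010111011110100 = 0b10001000001100000101000100001011 = 2284867851 (32-bit unsigned)

2284867851


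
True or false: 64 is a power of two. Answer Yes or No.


0b1000000. Only one bit set => Yes

Yes


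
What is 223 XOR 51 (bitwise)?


0b11011111 ^ 0b110011 = 0b11101100 = 236

236


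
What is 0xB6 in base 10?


B6 hex = 182 decimal

182


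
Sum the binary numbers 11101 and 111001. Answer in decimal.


11101 + 111001 = 1010110 = 86

86


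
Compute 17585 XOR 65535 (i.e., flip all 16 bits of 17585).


17585 ^ 65535 = 47950

47950


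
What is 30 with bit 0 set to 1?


30 | (1 << 0) = 30 | 1 = 31

31


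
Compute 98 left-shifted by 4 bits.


0b1100010 << 4 = 0b11000100000 = 1568

1568


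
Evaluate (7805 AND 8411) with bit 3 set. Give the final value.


Step 1: 7805 & 8411 = 89
Step 2: 89 | (1 << 3) = 89 | 8 = 89

89


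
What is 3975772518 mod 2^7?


3975772518 & 127 = 102

102


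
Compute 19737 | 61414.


0b100110100011001 | 0b1110111111100110 = 0b1110111111111111 = 61439

61439


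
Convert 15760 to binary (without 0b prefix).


15760 = 11110110010000 in binary

11110110010000


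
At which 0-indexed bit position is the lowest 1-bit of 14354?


0b11100000010010. Lowest set bit at position 1

1


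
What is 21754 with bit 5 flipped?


21754 ^ (1 << 5) = 21754 ^ 32 = 21722

21722


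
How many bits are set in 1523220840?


0b1011010110010101000000101101000 has 13 set bits

13


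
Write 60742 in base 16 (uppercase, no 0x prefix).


60742 = ED46 hex

ED46


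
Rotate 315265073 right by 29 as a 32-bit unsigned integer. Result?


Rotate 0b10010110010101001000000110001 right by 29 (32-bit) = 0b10010110010101001000000110001000 = 2522120584

2522120584


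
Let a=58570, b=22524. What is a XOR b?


58570 ^ 22524 = 45878

45878


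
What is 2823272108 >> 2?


0b10101000010001111011011010101100 >> 2 = 0b101010000100011110110110101011 = 705818027

705818027


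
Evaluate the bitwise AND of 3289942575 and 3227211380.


0b11000100000110001000101000101111 & 0b11000000010110110101011001110100 = 0b11000000000110000000001000100100 = 3222798884

3222798884


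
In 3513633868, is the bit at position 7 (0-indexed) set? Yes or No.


0b11010001011011011100110001001100, bit 7 = 0. No

No


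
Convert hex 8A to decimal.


8A hex = 138 decimal

138


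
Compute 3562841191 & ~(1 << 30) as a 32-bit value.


3562841191 & ~(1 << 30) = 2489099367

2489099367


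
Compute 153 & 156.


0b10011001 & 0b10011100 = 0b10011000 = 152

152


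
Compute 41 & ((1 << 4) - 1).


41 & 15 = 9

9


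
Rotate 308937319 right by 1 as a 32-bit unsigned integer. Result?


Rotate 0b10010011010100000001001100111 right by 1 (32-bit) = 0b10001001001101010000000100110011 = 2301952307

2301952307


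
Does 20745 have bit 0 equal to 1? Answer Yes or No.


0b101000100001001, bit 0 = 1. Yes

Yes


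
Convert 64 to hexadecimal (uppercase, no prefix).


64 = 40 hex

40


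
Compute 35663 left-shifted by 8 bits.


0b1000101101001111 << 8 = 0b100010110100111100000000 = 9129728

9129728


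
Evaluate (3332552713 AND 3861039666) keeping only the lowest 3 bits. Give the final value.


Step 1: 3332552713 & 3861039666 = 3324151808
Step 2: 3324151808 & 7 = 0

0


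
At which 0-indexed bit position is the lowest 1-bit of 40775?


0b1001111101000111. Lowest set bit at position 0

0


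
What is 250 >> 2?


0b11111010 >> 2 = 0b111110 = 62

62


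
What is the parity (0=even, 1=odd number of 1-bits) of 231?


0b11100111 has 6 ones => parity 0

0


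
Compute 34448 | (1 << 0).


34448 | (1 << 0) = 34448 | 1 = 34449

34449


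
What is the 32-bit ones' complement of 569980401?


569980401 ^ 4294967295 = 3724986894

3724986894


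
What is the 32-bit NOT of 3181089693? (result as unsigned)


~0b10111101100110111001001110011101 = 0b1000010011001000110110001100010 = 1113877602 (32-bit unsigned)

1113877602


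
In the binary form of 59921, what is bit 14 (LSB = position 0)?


0b1110101000010001, position 14 = 1

1


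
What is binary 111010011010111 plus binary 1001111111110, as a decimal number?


111010011010111 + 1001111111110 = 1000100011010101 = 35029

35029


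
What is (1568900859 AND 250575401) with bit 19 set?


Step 1: 1568900859 & 250575401 = 209912361
Step 2: 209912361 | (1 << 19) = 209912361 | 524288 = 210436649

210436649


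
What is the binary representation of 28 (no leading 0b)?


28 = 11100 in binary

11100


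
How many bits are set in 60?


0b111100 has 4 set bits

4


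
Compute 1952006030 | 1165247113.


0b1110100010110010011111110001110 | 0b1000101011101000100001010001001 = 0b1110101011111010111111110001111 = 1971158927

1971158927


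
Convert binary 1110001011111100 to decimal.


1110001011111100 in decimal = 58108

58108


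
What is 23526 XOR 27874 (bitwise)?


0b101101111100110 ^ 0b110110011100010 = 0b11011100000100 = 14084

14084


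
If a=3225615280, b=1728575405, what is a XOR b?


3225615280 ^ 1728575405 = 2806320157

2806320157


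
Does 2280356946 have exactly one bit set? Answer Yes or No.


0b10000111111010110111110001010010. Multiple bits set => No

No


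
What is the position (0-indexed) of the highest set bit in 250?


0b11111010. Highest set bit at position 7

7


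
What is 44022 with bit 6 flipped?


44022 ^ (1 << 6) = 44022 ^ 64 = 43958

43958


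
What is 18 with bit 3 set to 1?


18 | (1 << 3) = 18 | 8 = 26

26


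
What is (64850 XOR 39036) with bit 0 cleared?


Step 1: 64850 ^ 39036 = 25902
Step 2: 25902 & ~(1 << 0) = 25902

25902


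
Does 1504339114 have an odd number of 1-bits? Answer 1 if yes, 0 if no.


0b1011001101010100110010010101010 has 15 ones => parity 1

1


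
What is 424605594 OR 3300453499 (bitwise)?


0b11001010011101111011110011010 | 0b11000100101110001110110001111011 = 0b11011101111111101111111111111011 = 3724476411

3724476411


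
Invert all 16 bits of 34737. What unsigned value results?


34737 ^ 65535 = 30798

30798


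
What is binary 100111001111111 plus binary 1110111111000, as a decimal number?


100111001111111 + 1110111111000 = 110110001110111 = 27767

27767


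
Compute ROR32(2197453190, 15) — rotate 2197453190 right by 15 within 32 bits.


Rotate 0b10000010111110100111100110000110 right by 15 (32-bit) = 0b11110011000011010000010111110100 = 4077716980

4077716980


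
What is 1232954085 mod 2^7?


1232954085 & 127 = 101

101


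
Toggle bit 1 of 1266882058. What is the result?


1266882058 ^ (1 << 1) = 1266882058 ^ 2 = 1266882056

1266882056


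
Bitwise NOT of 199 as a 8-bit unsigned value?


~0b11000111 = 0b111000 = 56 (8-bit unsigned)

56


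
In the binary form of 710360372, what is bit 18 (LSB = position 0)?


0b101010010101110011110100110100, position 18 = 1

1


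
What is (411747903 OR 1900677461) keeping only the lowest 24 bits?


Step 1: 411747903 | 1900677461 = 2043334527
Step 2: 2043334527 & 16777215 = 13291391

13291391


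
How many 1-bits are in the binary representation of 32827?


0b1000000000111011 has 6 set bits

6


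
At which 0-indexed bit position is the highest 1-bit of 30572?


0b111011101101100. Highest set bit at position 14

14


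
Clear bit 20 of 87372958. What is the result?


87372958 & ~(1 << 20) = 86324382

86324382


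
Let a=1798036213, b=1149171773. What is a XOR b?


1798036213 ^ 1149171773 = 794108616

794108616


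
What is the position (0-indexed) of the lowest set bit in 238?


0b11101110. Lowest set bit at position 1

1


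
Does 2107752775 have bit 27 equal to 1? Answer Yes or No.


0b1111101101000011100000101000111, bit 27 = 1. Yes

Yes


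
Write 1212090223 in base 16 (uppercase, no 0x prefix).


1212090223 = 483F076F hex

483F076F


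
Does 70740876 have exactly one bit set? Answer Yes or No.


0b100001101110110101110001100. Multiple bits set => No

No


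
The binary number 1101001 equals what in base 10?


1101001 in decimal = 105

105


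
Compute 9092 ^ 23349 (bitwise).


0b10001110000100 ^ 0b101101100110101 = 0b111100010110001 = 30897

30897


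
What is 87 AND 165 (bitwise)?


0b1010111 & 0b10100101 = 0b101 = 5

5


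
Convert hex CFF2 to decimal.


CFF2 hex = 53234 decimal

53234


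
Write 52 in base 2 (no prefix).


52 = 110100 in binary

110100


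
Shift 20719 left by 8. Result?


0b101000011101111 << 8 = 0b10100001110111100000000 = 5304064

5304064


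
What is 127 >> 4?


0b1111111 >> 4 = 0b111 = 7

7


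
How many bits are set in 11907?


0b10111010000011 has 7 set bits

7


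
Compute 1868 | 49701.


0b11101001100 | 0b1100001000100101 = 0b1100011101101101 = 51053

51053


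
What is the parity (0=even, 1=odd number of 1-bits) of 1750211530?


0b1101000010100100001101111001010 has 14 ones => parity 0

0


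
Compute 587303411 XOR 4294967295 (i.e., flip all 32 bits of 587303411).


587303411 ^ 4294967295 = 3707663884

3707663884


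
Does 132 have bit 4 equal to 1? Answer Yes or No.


0b10000100, bit 4 = 0. No

No


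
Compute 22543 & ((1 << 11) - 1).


22543 & 2047 = 15

15


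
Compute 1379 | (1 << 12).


1379 | (1 << 12) = 1379 | 4096 = 5475

5475


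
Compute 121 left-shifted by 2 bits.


0b1111001 << 2 = 0b111100100 = 484

484


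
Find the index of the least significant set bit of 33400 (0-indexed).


0b1000001001111000. Lowest set bit at position 3

3


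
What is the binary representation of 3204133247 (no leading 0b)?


3204133247 = 10111110111110110011000101111111 in binary

10111110111110110011000101111111


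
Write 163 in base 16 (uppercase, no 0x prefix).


163 = A3 hex

A3


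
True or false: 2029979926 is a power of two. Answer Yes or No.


0b1111000111111110000100100010110. Multiple bits set => No

No


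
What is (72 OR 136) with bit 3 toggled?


Step 1: 72 | 136 = 200
Step 2: 200 ^ (1 << 3) = 200 ^ 8 = 192

192


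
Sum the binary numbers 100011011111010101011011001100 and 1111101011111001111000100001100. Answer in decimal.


100011011111010101011011001100 + 1111101011111001111000100001100 = 10100000111110100100011111011000 = 2700756952

2700756952


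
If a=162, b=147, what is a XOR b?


162 ^ 147 = 49

49


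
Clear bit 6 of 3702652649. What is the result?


3702652649 & ~(1 << 6) = 3702652585

3702652585


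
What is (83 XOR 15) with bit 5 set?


Step 1: 83 ^ 15 = 92
Step 2: 92 | (1 << 5) = 92 | 32 = 124

124


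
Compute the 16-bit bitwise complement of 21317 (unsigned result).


~0b101001101000101 = 0b1010110010111010 = 44218 (16-bit unsigned)

44218


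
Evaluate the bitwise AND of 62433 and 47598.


0b1111001111100001 & 0b1011100111101110 = 0b1011000111100000 = 45536

45536


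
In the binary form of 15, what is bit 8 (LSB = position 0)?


0b1111, position 8 = 0

0


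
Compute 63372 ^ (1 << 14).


63372 ^ (1 << 14) = 63372 ^ 16384 = 46988

46988


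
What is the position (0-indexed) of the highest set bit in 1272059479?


0b1001011110100100001011001010111. Highest set bit at position 30

30


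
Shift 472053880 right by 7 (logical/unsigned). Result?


0b11100001000101111100001111000 >> 7 = 0b1110000100010111110000 = 3687920

3687920


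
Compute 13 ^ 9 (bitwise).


0b1101 ^ 0b1001 = 0b100 = 4

4


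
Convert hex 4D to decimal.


4D hex = 77 decimal

77


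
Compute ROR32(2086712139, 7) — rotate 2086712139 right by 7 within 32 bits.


Rotate 0b1111100011000001011001101001011 right by 7 (32-bit) = 0b10010110111110001100000101100110 = 2532884838

2532884838


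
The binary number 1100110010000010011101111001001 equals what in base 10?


1100110010000010011101111001001 in decimal = 1715551177

1715551177


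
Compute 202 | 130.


0b11001010 | 0b10000010 = 0b11001010 = 202

202


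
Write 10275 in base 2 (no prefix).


10275 = 10100000100011 in binary

10100000100011


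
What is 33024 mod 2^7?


33024 & 127 = 0

0


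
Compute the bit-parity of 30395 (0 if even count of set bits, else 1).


0b111011010111011 has 11 ones => parity 1

1


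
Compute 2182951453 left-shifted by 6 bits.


0b10000010000111010011001000011101 << 6 = 0b10000010000111010011001000011101000000 = 139708892992

139708892992


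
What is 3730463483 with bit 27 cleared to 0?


3730463483 & ~(1 << 27) = 3596245755

3596245755


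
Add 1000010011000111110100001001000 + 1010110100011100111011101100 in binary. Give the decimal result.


1000010011000111110100001001000 + 1010110100011100111011101100 = 1001101001101011011011100110100 = 1295365940

1295365940


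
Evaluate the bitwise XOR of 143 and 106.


0b10001111 ^ 0b1101010 = 0b11100101 = 229

229


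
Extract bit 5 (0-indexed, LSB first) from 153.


0b10011001, position 5 = 0

0


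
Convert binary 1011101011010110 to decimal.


1011101011010110 in decimal = 47830

47830


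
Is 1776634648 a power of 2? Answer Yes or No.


0b1101001111001010100101100011000. Multiple bits set => No

No


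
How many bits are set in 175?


0b10101111 has 6 set bits

6


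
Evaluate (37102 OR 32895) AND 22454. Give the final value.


Step 1: 37102 | 32895 = 37119
Step 2: 37119 & 22454 = 4278

4278


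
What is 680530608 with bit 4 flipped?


680530608 ^ (1 << 4) = 680530608 ^ 16 = 680530592

680530592


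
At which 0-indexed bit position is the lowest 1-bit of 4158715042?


0b11110111111000001111010010100010. Lowest set bit at position 1

1


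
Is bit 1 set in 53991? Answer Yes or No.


0b1101001011100111, bit 1 = 1. Yes

Yes


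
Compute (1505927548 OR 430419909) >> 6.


Step 1: 1505927548 | 430419909 = 1508356093
Step 2: 1508356093 >> 6 = 23568063

23568063


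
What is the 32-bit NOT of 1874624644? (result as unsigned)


~0b1101111101111001000000010000100 = 0b10010000010000110111111101111011 = 2420342651 (32-bit unsigned)

2420342651


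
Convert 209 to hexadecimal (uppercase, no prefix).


209 = D1 hex

D1


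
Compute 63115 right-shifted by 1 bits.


0b1111011010001011 >> 1 = 0b111101101000101 = 31557

31557


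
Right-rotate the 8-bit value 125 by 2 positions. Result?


Rotate 0b1111101 right by 2 (8-bit) = 0b1011111 = 95

95


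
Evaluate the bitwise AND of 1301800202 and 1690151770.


0b1001101100101111110010100001010 & 0b1100100101111011010101101011010 = 0b1000100100101011010000100001010 = 1150656778

1150656778


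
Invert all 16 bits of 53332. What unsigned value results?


53332 ^ 65535 = 12203

12203


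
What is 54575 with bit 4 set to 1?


54575 | (1 << 4) = 54575 | 16 = 54591

54591


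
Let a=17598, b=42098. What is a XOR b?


17598 ^ 42098 = 57548

57548


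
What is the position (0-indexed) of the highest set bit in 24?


0b11000. Highest set bit at position 4

4


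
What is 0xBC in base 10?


BC hex = 188 decimal

188


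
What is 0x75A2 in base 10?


75A2 hex = 30114 decimal

30114


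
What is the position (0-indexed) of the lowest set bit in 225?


0b11100001. Lowest set bit at position 0

0


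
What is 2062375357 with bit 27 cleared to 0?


2062375357 & ~(1 << 27) = 1928157629

1928157629


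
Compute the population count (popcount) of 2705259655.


0b10100001001111101111110010000111 has 18 set bits

18


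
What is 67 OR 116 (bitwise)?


0b1000011 | 0b1110100 = 0b1110111 = 119

119


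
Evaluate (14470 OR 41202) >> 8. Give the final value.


Step 1: 14470 | 41202 = 47350
Step 2: 47350 >> 8 = 184

184


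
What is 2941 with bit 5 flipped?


2941 ^ (1 << 5) = 2941 ^ 32 = 2909

2909


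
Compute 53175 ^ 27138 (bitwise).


0b1100111110110111 ^ 0b110101000000010 = 0b1010010110110101 = 42421

42421


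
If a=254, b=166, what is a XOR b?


254 ^ 166 = 88

88


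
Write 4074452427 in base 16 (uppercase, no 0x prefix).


4074452427 = F2DB35CB hex

F2DB35CB


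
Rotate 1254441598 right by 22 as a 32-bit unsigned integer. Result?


Rotate 0b1001010110001010100001001111110 right by 22 (32-bit) = 0b10101000010011111100100101011 = 352975147

352975147


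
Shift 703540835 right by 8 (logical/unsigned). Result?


0b101001111011110010111001100011 >> 8 = 0b1010011110111100101110 = 2748206

2748206


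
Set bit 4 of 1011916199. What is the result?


1011916199 | (1 << 4) = 1011916199 | 16 = 1011916215

1011916215


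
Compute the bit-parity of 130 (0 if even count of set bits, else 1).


0b10000010 has 2 ones => parity 0

0


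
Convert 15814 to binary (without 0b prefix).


15814 = 11110111000110 in binary

11110111000110


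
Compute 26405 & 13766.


0b110011100100101 & 0b11010111000110 = 0b10010100000100 = 9476

9476


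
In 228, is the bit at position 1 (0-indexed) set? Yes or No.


0b11100100, bit 1 = 0. No

No


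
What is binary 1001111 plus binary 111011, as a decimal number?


1001111 + 111011 = 10001010 = 138

138


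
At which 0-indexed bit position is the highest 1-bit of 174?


0b10101110. Highest set bit at position 7

7


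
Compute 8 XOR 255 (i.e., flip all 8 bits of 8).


8 ^ 255 = 247

247


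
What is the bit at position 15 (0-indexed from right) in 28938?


0b111000100001010, position 15 = 0

0


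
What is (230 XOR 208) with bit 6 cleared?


Step 1: 230 ^ 208 = 54
Step 2: 54 & ~(1 << 6) = 54

54


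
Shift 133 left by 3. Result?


0b10000101 << 3 = 0b10000101000 = 1064

1064


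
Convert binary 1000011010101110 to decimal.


1000011010101110 in decimal = 34478

34478


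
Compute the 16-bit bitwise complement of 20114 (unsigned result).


~0b100111010010010 = 0b1011000101101101 = 45421 (16-bit unsigned)

45421


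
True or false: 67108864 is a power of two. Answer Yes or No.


0b100000000000000000000000000. Only one bit set => Yes

Yes


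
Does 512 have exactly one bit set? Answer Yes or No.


0b1000000000. Only one bit set => Yes

Yes


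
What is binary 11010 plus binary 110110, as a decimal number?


11010 + 110110 = 1010000 = 80

80


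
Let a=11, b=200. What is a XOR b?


11 ^ 200 = 195

195


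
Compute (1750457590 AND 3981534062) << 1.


Step 1: 1750457590 & 3981534062 = 1750155366
Step 2: 1750155366 << 1 = 3500310732

3500310732


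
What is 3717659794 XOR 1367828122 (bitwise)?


0b11011101100101101111110010010010 ^ 0b1010001100001110110011010011010 = 0b10001100000100011001101000001000 = 2349963784

2349963784


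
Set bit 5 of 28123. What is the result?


28123 | (1 << 5) = 28123 | 32 = 28155

28155


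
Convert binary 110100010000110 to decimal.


110100010000110 in decimal = 26758

26758


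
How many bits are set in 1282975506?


0b1001100011110001010011100010010 has 14 set bits

14


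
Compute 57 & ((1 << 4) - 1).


57 & 15 = 9

9


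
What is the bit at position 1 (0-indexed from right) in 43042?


0b1010100000100010, position 1 = 1

1


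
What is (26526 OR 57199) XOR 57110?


Step 1: 26526 | 57199 = 65535
Step 2: 65535 ^ 57110 = 8425

8425


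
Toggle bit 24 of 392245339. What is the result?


392245339 ^ (1 << 24) = 392245339 ^ 16777216 = 375468123

375468123


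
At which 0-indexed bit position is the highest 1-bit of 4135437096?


0b11110110011111011100001100101000. Highest set bit at position 31

31


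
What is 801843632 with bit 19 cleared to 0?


801843632 & ~(1 << 19) = 801319344

801319344


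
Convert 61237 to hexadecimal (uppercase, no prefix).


61237 = EF35 hex

EF35


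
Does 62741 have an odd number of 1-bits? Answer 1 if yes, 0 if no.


0b1111010100010101 has 9 ones => parity 1

1


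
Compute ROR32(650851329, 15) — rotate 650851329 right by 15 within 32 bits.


Rotate 0b100110110010110011010000000001 right by 15 (32-bit) = 0b1101000000000100100110110010110 = 1744981398

1744981398


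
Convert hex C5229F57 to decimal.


C5229F57 hex = 3307380567 decimal

3307380567


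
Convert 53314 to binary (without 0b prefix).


53314 = 1101000001000010 in binary

1101000001000010


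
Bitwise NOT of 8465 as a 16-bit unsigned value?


~0b10000100010001 = 0b1101111011101110 = 57070 (16-bit unsigned)

57070


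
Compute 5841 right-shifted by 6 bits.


0b1011011010001 >> 6 = 0b1011011 = 91

91


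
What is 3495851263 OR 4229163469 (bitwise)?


0b11010000010111100111010011111111 | 0b11111100000100111110100111001101 = 0b11111100010111111111110111111111 = 4234149375

4234149375


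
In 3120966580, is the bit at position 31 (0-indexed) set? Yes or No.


0b10111010000001100010101110110100, bit 31 = 1. Yes

Yes


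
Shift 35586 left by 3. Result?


0b1000101100000010 << 3 = 0b1000101100000010000 = 284688

284688


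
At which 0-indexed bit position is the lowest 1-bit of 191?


0b10111111. Lowest set bit at position 0

0


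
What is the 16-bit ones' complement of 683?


683 ^ 65535 = 64852

64852


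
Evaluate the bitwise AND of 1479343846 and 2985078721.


0b1011000001011001111111011100110 & 0b10110001111011001010111111000001 = 0b10000001011001010111011000000 = 271363776

271363776


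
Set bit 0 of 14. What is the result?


14 | (1 << 0) = 14 | 1 = 15

15


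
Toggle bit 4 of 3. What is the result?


3 ^ (1 << 4) = 3 ^ 16 = 19

19


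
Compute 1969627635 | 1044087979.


0b1110101011001100010000111110011 | 0b111110001110111000010010101011 = 0b1111111011111111010010111111011 = 2139071995

2139071995


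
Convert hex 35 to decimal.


35 hex = 53 decimal

53


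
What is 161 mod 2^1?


161 & 1 = 1

1


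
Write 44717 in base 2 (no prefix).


44717 = 1010111010101101 in binary

1010111010101101


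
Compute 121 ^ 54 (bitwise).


0b1111001 ^ 0b110110 = 0b1001111 = 79

79


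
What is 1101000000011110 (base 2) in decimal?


1101000000011110 in decimal = 53278

53278


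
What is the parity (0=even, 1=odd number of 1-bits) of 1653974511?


0b1100010100101011010010111101111 has 18 ones => parity 0

0


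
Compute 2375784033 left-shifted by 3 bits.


0b10001101100110111001011001100001 << 3 = 0b10001101100110111001011001100001000 = 19006272264

19006272264


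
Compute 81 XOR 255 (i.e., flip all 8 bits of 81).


81 ^ 255 = 174

174


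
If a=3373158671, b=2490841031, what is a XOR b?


3373158671 ^ 2490841031 = 1568237256

1568237256


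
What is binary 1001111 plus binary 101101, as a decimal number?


1001111 + 101101 = 1111100 = 124

124


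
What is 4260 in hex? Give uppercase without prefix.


4260 = 10A4 hex

10A4


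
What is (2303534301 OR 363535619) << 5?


Step 1: 2303534301 | 363535619 = 2649701855
Step 2: 2649701855 << 5 = 84790459360

84790459360


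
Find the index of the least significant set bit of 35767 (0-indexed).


0b1000101110110111. Lowest set bit at position 0

0


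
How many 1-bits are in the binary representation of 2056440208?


0b1111010100100101100100110010000 has 14 set bits

14


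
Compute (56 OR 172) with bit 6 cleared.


Step 1: 56 | 172 = 188
Step 2: 188 & ~(1 << 6) = 188

188


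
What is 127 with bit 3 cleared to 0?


127 & ~(1 << 3) = 119

119


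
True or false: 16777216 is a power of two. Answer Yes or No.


0b1000000000000000000000000. Only one bit set => Yes

Yes


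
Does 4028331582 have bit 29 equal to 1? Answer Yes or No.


0b11110000000110110111011000111110, bit 29 = 1. Yes

Yes


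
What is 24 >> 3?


0b11000 >> 3 = 0b11 = 3

3


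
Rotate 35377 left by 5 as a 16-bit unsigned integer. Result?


Rotate 0b1000101000110001 left by 5 (16-bit) = 0b100011000110001 = 17969

17969


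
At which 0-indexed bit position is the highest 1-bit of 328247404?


0b10011100100001010100001101100. Highest set bit at position 28

28


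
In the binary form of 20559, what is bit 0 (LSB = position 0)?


0b101000001001111, position 0 = 1

1


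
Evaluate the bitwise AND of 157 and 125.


0b10011101 & 0b1111101 = 0b11101 = 29

29


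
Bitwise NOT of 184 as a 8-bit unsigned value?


~0b10111000 = 0b1000111 = 71 (8-bit unsigned)

71


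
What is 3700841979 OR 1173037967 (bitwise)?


0b11011100100101100101110111111011 | 0b1000101111010110010001110001111 = 0b11011101111111110111111111111111 = 3724509183

3724509183


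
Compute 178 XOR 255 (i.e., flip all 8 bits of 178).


178 ^ 255 = 77

77


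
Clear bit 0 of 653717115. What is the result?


653717115 & ~(1 << 0) = 653717114

653717114


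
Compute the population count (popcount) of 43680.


0b1010101010100000 has 6 set bits

6


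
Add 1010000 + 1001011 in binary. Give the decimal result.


1010000 + 1001011 = 10011011 = 155

155


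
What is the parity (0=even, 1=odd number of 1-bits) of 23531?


0b101101111101011 has 11 ones => parity 1

1


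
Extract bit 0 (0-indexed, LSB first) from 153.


0b10011001, position 0 = 1

1


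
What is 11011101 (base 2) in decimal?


11011101 in decimal = 221

221


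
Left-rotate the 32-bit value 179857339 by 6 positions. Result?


Rotate 0b1010101110000110011110111011 left by 6 (32-bit) = 0b10101110000110011110111011000010 = 2920935106

2920935106


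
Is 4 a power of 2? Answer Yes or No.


0b100. Only one bit set => Yes

Yes


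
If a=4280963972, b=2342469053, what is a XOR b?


4280963972 ^ 2342469053 = 1958047289

1958047289


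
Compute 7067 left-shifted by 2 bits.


0b1101110011011 << 2 = 0b110111001101100 = 28268

28268


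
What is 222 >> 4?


0b11011110 >> 4 = 0b1101 = 13

13


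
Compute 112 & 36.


0b1110000 & 0b100100 = 0b100000 = 32

32


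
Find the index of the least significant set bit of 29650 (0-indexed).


0b111001111010010. Lowest set bit at position 1

1


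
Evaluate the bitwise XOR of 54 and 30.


0b110110 ^ 0b11110 = 0b101000 = 40

40


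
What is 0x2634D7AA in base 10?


2634D7AA hex = 640997290 decimal

640997290


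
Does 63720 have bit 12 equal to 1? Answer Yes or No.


0b1111100011101000, bit 12 = 1. Yes

Yes


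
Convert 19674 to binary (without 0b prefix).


19674 = 100110011011010 in binary

100110011011010


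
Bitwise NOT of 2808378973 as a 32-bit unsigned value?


~0b10100111011001000111011001011101 = 0b1011000100110111000100110100010 = 1486588322 (32-bit unsigned)

1486588322


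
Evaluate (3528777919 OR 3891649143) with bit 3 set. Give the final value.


Step 1: 3528777919 | 3891649143 = 4160092927
Step 2: 4160092927 | (1 << 3) = 4160092927 | 8 = 4160092927

4160092927


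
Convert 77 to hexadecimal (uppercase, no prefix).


77 = 4D hex

4D


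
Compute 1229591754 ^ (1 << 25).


1229591754 ^ (1 << 25) = 1229591754 ^ 33554432 = 1263146186

1263146186


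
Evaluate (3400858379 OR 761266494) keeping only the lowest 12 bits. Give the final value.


Step 1: 3400858379 | 761266494 = 4025809727
Step 2: 4025809727 & 4095 = 2879

2879


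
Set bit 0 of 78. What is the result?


78 | (1 << 0) = 78 | 1 = 79

79


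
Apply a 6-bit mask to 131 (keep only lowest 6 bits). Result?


131 & 63 = 3

3


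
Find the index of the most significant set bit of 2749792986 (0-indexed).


0b10100011111001101000001011011010. Highest set bit at position 31

31


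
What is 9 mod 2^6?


9 & 63 = 9

9


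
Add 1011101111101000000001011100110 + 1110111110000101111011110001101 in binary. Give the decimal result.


1011101111101000000001011100110 + 1110111110000101111011110001101 = 11010101101101101111101001110011 = 3585538675

3585538675


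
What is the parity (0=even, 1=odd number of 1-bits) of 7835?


0b1111010011011 has 9 ones => parity 1

1


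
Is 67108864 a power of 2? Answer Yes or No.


0b100000000000000000000000000. Only one bit set => Yes

Yes


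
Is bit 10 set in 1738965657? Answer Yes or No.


0b1100111101001101000001010011001, bit 10 = 0. No

No


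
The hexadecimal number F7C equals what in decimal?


F7C hex = 3964 decimal

3964


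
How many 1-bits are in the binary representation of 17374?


0b100001111011110 has 9 set bits

9


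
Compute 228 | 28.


0b11100100 | 0b11100 = 0b11111100 = 252

252


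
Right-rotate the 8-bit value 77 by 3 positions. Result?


Rotate 0b1001101 right by 3 (8-bit) = 0b10101001 = 169

169


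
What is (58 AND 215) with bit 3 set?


Step 1: 58 & 215 = 18
Step 2: 18 | (1 << 3) = 18 | 8 = 26

26


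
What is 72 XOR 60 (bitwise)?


0b1001000 ^ 0b111100 = 0b1110100 = 116

116


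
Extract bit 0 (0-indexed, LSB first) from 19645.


0b100110010111101, position 0 = 1

1


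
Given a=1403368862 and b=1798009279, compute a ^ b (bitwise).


1403368862 ^ 1798009279 = 948880417

948880417


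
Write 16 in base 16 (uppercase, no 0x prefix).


16 = 10 hex

10


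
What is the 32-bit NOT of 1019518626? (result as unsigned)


~0b111100110001001001111010100010 = 0b11000011001110110110000101011101 = 3275448669 (32-bit unsigned)

3275448669


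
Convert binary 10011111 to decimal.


10011111 in decimal = 159

159


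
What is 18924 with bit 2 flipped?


18924 ^ (1 << 2) = 18924 ^ 4 = 18920

18920


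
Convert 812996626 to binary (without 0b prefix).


812996626 = 110000011101010101100000010010 in binary

110000011101010101100000010010


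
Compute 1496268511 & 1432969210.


0b1011001001011110011111011011111 & 0b1010101011010010101111111111010 = 0b1010001001010010001111011011010 = 1361649370

1361649370


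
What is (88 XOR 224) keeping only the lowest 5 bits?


Step 1: 88 ^ 224 = 184
Step 2: 184 & 31 = 24

24


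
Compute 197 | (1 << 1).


197 | (1 << 1) = 197 | 2 = 199

199


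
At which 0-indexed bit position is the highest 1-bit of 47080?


0b1011011111101000. Highest set bit at position 15

15


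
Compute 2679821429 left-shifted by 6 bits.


0b10011111101110101101010001110101 << 6 = 0b10011111101110101101010001110101000000 = 171508571456

171508571456


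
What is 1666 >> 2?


0b11010000010 >> 2 = 0b110100000 = 416

416


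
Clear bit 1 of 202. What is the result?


202 & ~(1 << 1) = 200

200


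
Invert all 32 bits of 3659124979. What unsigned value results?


3659124979 ^ 4294967295 = 635842316

635842316


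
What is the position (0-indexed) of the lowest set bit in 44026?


0b1010101111111010. Lowest set bit at position 1

1


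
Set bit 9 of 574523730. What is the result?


574523730 | (1 << 9) = 574523730 | 512 = 574524242

574524242


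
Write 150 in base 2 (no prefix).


150 = 10010110 in binary

10010110


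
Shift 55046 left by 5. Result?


0b1101011100000110 << 5 = 0b110101110000011000000 = 1761472

1761472


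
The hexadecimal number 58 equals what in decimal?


58 hex = 88 decimal

88


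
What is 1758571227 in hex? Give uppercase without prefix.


1758571227 = 68D1AADB hex

68D1AADB


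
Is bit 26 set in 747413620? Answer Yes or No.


0b101100100011001010000001110100, bit 26 = 1. Yes

Yes


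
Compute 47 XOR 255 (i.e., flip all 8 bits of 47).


47 ^ 255 = 208

208


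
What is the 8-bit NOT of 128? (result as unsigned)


~0b10000000 = 0b1111111 = 127 (8-bit unsigned)

127


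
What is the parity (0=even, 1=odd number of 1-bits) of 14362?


0b11100000011010 has 6 ones => parity 0

0


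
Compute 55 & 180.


0b110111 & 0b10110100 = 0b110100 = 52

52


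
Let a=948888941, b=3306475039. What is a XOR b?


948888941 ^ 3306475039 = 4254739314

4254739314


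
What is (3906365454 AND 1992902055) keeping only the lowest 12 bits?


Step 1: 3906365454 & 1992902055 = 1623212038
Step 2: 1623212038 & 4095 = 6

6


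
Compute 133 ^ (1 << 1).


133 ^ (1 << 1) = 133 ^ 2 = 135

135


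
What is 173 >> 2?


0b10101101 >> 2 = 0b101011 = 43

43


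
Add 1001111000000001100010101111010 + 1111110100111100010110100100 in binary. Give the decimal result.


1001111000000001100010101111010 + 1111110100111100010110100100 = 1011110110101001000101100011110 = 1590987550

1590987550


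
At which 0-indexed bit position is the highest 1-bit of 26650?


0b110100000011010. Highest set bit at position 14

14


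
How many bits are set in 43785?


0b1010101100001001 has 7 set bits

7


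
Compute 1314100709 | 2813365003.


0b1001110010100111001010111100101 | 0b10100111101100001000101100001011 = 0b11101111111100111001111111101111 = 4025720815

4025720815


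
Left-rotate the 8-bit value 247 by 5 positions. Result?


Rotate 0b11110111 left by 5 (8-bit) = 0b11111110 = 254

254


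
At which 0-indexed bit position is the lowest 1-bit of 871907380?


0b110011111110000100000000110100. Lowest set bit at position 2

2


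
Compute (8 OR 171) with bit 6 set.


Step 1: 8 | 171 = 171
Step 2: 171 | (1 << 6) = 171 | 64 = 235

235


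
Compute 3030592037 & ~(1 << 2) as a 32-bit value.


3030592037 & ~(1 << 2) = 3030592033

3030592033


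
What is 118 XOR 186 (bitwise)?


0b1110110 ^ 0b10111010 = 0b11001100 = 204

204


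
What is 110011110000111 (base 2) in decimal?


110011110000111 in decimal = 26503

26503


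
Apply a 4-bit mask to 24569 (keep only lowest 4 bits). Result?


24569 & 15 = 9

9


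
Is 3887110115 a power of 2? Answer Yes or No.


0b11100111101100001001011111100011. Multiple bits set => No

No


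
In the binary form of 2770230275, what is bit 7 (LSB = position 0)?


0b10100101000111100101110000000011, position 7 = 0

0


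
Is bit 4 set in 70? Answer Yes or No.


0b1000110, bit 4 = 0. No

No
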